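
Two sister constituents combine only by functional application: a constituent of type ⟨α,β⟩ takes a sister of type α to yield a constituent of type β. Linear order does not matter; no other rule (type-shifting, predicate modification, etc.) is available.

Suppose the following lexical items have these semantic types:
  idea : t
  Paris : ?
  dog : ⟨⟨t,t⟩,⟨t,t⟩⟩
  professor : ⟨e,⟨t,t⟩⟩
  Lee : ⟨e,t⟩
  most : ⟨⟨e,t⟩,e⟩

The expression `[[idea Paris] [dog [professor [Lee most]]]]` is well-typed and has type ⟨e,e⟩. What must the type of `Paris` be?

[[idea Paris] [dog [professor [Lee most]]]] is required to be ⟨e,e⟩. [dog [professor [Lee most]]] : ⟨t,t⟩ cannot yield ⟨e,e⟩ as functor, so [idea Paris] : ⟨⟨t,t⟩,⟨e,e⟩⟩.
[idea Paris] is required to be ⟨⟨t,t⟩,⟨e,e⟩⟩. idea : t cannot yield ⟨⟨t,t⟩,⟨e,e⟩⟩ as functor, so Paris : ⟨t,⟨⟨t,t⟩,⟨e,e⟩⟩⟩.

⟨t,⟨⟨t,t⟩,⟨e,e⟩⟩⟩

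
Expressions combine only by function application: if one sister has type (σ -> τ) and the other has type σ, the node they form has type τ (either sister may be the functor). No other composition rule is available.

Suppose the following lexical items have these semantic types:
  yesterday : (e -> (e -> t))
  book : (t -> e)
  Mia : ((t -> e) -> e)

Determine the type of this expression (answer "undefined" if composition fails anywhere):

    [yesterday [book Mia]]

[book Mia] — Mia of type ((t -> e) -> e) combines with book of type (t -> e): type e.
[yesterday [book Mia]] — yesterday of type (e -> (e -> t)) combines with [book Mia] of type e: type (e -> t).

(e -> t)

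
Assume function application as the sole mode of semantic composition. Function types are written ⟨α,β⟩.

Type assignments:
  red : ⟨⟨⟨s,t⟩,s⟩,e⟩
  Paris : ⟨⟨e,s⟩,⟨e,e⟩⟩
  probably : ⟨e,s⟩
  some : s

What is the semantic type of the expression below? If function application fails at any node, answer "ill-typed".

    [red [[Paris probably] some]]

[Paris probably]: functor Paris : ⟨⟨e,s⟩,⟨e,e⟩⟩, argument probably : ⟨e,s⟩; result ⟨e,e⟩.
At [[Paris probably] some]: neither ⟨e,e⟩ nor s can take the other as argument; the node is ill-typed.

ill-typed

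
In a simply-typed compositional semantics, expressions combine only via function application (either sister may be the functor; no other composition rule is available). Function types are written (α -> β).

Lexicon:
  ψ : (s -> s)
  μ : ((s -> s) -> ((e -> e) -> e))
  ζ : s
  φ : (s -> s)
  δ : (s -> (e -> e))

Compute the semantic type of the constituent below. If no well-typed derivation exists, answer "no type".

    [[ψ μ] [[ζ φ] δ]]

e

[ψ μ]: μ is ((s -> s) -> ((e -> e) -> e)), ψ is (s -> s); result ((e -> e) -> e).
[ζ φ]: φ is (s -> s), ζ is s; result s.
[[ζ φ] δ]: δ is (s -> (e -> e)), [ζ φ] is s; result (e -> e).
[[ψ μ] [[ζ φ] δ]]: [ψ μ] is ((e -> e) -> e), [[ζ φ] δ] is (e -> e); result e.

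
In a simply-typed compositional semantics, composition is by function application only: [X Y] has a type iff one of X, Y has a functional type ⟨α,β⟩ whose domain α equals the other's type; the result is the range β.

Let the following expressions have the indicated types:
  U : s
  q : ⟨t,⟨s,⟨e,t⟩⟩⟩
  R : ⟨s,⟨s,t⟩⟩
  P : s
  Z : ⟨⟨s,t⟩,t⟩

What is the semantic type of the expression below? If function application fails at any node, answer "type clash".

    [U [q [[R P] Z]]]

[R P]: R is ⟨s,⟨s,t⟩⟩, P is s; result ⟨s,t⟩.
[[R P] Z]: Z is ⟨⟨s,t⟩,t⟩, [R P] is ⟨s,t⟩; result t.
[q [[R P] Z]]: q is ⟨t,⟨s,⟨e,t⟩⟩⟩, [[R P] Z] is t; result ⟨s,⟨e,t⟩⟩.
[U [q [[R P] Z]]]: [q [[R P] Z]] is ⟨s,⟨e,t⟩⟩, U is s; result ⟨e,t⟩.

⟨e,t⟩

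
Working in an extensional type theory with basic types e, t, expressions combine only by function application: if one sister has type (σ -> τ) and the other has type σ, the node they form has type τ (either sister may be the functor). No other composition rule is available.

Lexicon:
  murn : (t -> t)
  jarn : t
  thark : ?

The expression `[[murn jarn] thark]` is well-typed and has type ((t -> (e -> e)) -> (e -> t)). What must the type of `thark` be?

(t -> ((t -> (e -> e)) -> (e -> t)))

For [[murn jarn] thark] to have type ((t -> (e -> e)) -> (e -> t)) with [murn jarn] of type t, thark must be the function: thark : (t -> ((t -> (e -> e)) -> (e -> t))).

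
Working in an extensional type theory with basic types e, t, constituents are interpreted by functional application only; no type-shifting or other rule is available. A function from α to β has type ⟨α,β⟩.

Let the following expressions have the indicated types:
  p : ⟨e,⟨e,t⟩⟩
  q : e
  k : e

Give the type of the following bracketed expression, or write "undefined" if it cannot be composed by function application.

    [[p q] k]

[p q]: ⟨e,⟨e,t⟩⟩ applied to e yields ⟨e,t⟩.
[[p q] k]: ⟨e,t⟩ applied to e yields t.

t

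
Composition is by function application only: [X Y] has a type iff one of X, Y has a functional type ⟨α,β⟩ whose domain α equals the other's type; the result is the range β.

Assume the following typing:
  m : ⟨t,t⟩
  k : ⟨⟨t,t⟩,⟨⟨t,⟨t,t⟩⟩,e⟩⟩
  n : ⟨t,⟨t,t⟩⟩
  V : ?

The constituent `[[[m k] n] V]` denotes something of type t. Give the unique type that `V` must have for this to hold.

[[[m k] n] V] is required to be t. [[m k] n] : e cannot yield t as functor, so V : ⟨e,t⟩.

⟨e,t⟩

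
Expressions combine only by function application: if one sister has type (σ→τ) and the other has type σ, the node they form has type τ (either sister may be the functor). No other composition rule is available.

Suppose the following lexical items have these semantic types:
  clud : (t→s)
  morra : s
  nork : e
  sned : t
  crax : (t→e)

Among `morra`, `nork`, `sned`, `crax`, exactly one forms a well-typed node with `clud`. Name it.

morra : s — clud needs t; morra needs nothing (atomic); neither fits.
nork : e — clud needs t; nork needs nothing (atomic); neither fits.
sned — combines: clud : (t→s) takes sned : t as argument, giving s.
crax : (t→e) — clud needs t; crax needs t; neither fits.

sned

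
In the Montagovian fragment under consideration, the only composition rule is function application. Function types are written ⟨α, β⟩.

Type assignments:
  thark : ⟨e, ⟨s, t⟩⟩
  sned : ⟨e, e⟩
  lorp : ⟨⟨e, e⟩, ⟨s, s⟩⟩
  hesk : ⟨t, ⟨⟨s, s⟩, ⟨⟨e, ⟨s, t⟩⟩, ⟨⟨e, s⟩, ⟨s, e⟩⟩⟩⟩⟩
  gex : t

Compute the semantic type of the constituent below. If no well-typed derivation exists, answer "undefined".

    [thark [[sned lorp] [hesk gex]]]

[sned lorp]: functor lorp : ⟨⟨e, e⟩, ⟨s, s⟩⟩, argument sned : ⟨e, e⟩; result ⟨s, s⟩.
[hesk gex]: functor hesk : ⟨t, ⟨⟨s, s⟩, ⟨⟨e, ⟨s, t⟩⟩, ⟨⟨e, s⟩, ⟨s, e⟩⟩⟩⟩⟩, argument gex : t; result ⟨⟨s, s⟩, ⟨⟨e, ⟨s, t⟩⟩, ⟨⟨e, s⟩, ⟨s, e⟩⟩⟩⟩.
[[sned lorp] [hesk gex]]: functor [hesk gex] : ⟨⟨s, s⟩, ⟨⟨e, ⟨s, t⟩⟩, ⟨⟨e, s⟩, ⟨s, e⟩⟩⟩⟩, argument [sned lorp] : ⟨s, s⟩; result ⟨⟨e, ⟨s, t⟩⟩, ⟨⟨e, s⟩, ⟨s, e⟩⟩⟩.
[thark [[sned lorp] [hesk gex]]]: functor [[sned lorp] [hesk gex]] : ⟨⟨e, ⟨s, t⟩⟩, ⟨⟨e, s⟩, ⟨s, e⟩⟩⟩, argument thark : ⟨e, ⟨s, t⟩⟩; result ⟨⟨e, s⟩, ⟨s, e⟩⟩.

⟨⟨e, s⟩, ⟨s, e⟩⟩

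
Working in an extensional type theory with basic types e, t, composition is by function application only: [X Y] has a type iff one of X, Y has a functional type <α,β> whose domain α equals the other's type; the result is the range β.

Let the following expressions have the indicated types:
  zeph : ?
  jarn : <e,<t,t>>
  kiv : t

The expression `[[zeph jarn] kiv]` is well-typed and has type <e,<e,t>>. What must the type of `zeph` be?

<<e,<t,t>>,<t,<e,<e,t>>>>

At [[zeph jarn] kiv] (required: <e,<e,t>>): kiv is t, which is not a function with range <e,<e,t>>; hence [zeph jarn] is the functor — type <t,<e,<e,t>>>.
At [zeph jarn] (required: <t,<e,<e,t>>>): jarn is <e,<t,t>>, which is not a function with range <t,<e,<e,t>>>; hence zeph is the functor — type <<e,<t,t>>,<t,<e,<e,t>>>>.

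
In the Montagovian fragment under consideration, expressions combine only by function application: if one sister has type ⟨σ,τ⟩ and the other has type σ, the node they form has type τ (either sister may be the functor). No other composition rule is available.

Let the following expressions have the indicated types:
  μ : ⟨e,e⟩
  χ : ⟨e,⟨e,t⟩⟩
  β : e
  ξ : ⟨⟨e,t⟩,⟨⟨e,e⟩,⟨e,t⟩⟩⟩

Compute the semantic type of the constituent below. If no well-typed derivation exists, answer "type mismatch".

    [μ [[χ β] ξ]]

⟨e,t⟩

[χ β] — χ of type ⟨e,⟨e,t⟩⟩ combines with β of type e: type ⟨e,t⟩.
[[χ β] ξ] — ξ of type ⟨⟨e,t⟩,⟨⟨e,e⟩,⟨e,t⟩⟩⟩ combines with [χ β] of type ⟨e,t⟩: type ⟨⟨e,e⟩,⟨e,t⟩⟩.
[μ [[χ β] ξ]] — [[χ β] ξ] of type ⟨⟨e,e⟩,⟨e,t⟩⟩ combines with μ of type ⟨e,e⟩: type ⟨e,t⟩.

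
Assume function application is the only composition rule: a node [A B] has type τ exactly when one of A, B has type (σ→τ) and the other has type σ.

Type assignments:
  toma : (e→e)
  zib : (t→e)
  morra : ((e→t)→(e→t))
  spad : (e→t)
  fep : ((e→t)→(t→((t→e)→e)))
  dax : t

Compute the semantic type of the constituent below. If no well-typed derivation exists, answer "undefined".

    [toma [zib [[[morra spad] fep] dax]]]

[morra spad]: morra is ((e→t)→(e→t)), spad is (e→t); result (e→t).
[[morra spad] fep]: fep is ((e→t)→(t→((t→e)→e))), [morra spad] is (e→t); result (t→((t→e)→e)).
[[[morra spad] fep] dax]: [[morra spad] fep] is (t→((t→e)→e)), dax is t; result ((t→e)→e).
[zib [[[morra spad] fep] dax]]: [[[morra spad] fep] dax] is ((t→e)→e), zib is (t→e); result e.
[toma [zib [[[morra spad] fep] dax]]]: toma is (e→e), [zib [[[morra spad] fep] dax]] is e; result e.

e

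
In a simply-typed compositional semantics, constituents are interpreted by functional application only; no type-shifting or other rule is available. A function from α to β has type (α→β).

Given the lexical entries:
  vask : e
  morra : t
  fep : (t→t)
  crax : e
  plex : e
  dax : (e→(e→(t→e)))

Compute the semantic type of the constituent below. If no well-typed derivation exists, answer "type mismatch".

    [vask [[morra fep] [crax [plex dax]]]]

type mismatch

[morra fep] — fep of type (t→t) combines with morra of type t: type t.
[plex dax] — dax of type (e→(e→(t→e))) combines with plex of type e: type (e→(t→e)).
[crax [plex dax]] — [plex dax] of type (e→(t→e)) combines with crax of type e: type (t→e).
[[morra fep] [crax [plex dax]]] — [crax [plex dax]] of type (t→e) combines with [morra fep] of type t: type e.
[vask [[morra fep] [crax [plex dax]]]]: e with e — neither is a function whose domain matches the other; composition fails here.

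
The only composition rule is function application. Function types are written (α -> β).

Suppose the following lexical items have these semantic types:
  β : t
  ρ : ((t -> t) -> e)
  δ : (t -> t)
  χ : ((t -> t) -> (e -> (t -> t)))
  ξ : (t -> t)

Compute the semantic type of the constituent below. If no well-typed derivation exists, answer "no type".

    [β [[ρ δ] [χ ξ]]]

At [ρ δ], ρ : ((t -> t) -> e) takes δ : (t -> t), giving e.
At [χ ξ], χ : ((t -> t) -> (e -> (t -> t))) takes ξ : (t -> t), giving (e -> (t -> t)).
At [[ρ δ] [χ ξ]], [χ ξ] : (e -> (t -> t)) takes [ρ δ] : e, giving (t -> t).
At [β [[ρ δ] [χ ξ]]], [[ρ δ] [χ ξ]] : (t -> t) takes β : t, giving t.

t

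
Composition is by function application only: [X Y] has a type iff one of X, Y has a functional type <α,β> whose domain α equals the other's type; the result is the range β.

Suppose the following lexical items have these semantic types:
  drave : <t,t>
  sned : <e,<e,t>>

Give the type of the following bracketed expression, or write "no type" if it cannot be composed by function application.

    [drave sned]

[drave sned]: <t,t> and <e,<e,t>> cannot combine by function application — type clash.

no type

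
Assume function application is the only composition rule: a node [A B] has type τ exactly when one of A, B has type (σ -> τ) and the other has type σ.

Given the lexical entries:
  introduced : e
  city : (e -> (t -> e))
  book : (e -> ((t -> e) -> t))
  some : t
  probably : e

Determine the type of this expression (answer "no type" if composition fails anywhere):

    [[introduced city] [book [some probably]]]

[introduced city] — city of type (e -> (t -> e)) combines with introduced of type e: type (t -> e).
At [some probably]: neither t nor e can take the other as argument; the node is ill-typed.

no type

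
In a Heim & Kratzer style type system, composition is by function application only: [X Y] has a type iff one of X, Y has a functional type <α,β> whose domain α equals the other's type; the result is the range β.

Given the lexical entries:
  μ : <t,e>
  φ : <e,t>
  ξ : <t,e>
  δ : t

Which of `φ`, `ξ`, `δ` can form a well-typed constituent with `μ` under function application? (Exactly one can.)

φ : <e,t> — μ needs t; φ needs e; neither fits.
ξ : <t,e> — μ needs t; ξ needs t; neither fits.
δ — combines: μ : <t,e> takes δ : t as argument, giving e.

δ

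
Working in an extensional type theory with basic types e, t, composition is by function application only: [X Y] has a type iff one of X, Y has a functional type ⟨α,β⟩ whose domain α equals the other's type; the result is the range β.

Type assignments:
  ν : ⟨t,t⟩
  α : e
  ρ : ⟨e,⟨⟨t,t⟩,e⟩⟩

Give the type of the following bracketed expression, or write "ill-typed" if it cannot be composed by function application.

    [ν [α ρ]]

e

At [α ρ], ρ : ⟨e,⟨⟨t,t⟩,e⟩⟩ takes α : e, giving ⟨⟨t,t⟩,e⟩.
At [ν [α ρ]], [α ρ] : ⟨⟨t,t⟩,e⟩ takes ν : ⟨t,t⟩, giving e.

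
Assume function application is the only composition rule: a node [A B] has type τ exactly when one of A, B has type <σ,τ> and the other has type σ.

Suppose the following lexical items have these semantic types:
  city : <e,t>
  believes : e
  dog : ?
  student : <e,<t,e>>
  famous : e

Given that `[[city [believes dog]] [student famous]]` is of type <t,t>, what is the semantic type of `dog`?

<e,<<e,t>,<<t,e>,<t,t>>>>

[[city [believes dog]] [student famous]] is required to be <t,t>. [student famous] : <t,e> cannot yield <t,t> as functor, so [city [believes dog]] : <<t,e>,<t,t>>.
[city [believes dog]] is required to be <<t,e>,<t,t>>. city : <e,t> cannot yield <<t,e>,<t,t>> as functor, so [believes dog] : <<e,t>,<<t,e>,<t,t>>>.
[believes dog] is required to be <<e,t>,<<t,e>,<t,t>>>. believes : e cannot yield <<e,t>,<<t,e>,<t,t>>> as functor, so dog : <e,<<e,t>,<<t,e>,<t,t>>>>.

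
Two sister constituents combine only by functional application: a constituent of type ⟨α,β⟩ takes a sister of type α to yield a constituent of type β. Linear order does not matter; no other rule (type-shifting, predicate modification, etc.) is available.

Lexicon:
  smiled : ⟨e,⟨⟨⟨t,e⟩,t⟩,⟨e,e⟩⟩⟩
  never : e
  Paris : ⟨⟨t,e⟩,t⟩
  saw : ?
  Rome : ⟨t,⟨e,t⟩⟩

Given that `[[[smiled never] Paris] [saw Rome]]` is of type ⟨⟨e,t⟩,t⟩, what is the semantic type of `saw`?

⟨⟨t,⟨e,t⟩⟩,⟨⟨e,e⟩,⟨⟨e,t⟩,t⟩⟩⟩

[[[smiled never] Paris] [saw Rome]] must have type ⟨⟨e,t⟩,t⟩. The sister [[smiled never] Paris] has type ⟨e,e⟩; that is not a function onto ⟨⟨e,t⟩,t⟩, so [saw Rome] must be the functor, of type ⟨⟨e,e⟩,⟨⟨e,t⟩,t⟩⟩.
[saw Rome] must have type ⟨⟨e,e⟩,⟨⟨e,t⟩,t⟩⟩. The sister Rome has type ⟨t,⟨e,t⟩⟩; that is not a function onto ⟨⟨e,e⟩,⟨⟨e,t⟩,t⟩⟩, so saw must be the functor, of type ⟨⟨t,⟨e,t⟩⟩,⟨⟨e,e⟩,⟨⟨e,t⟩,t⟩⟩⟩.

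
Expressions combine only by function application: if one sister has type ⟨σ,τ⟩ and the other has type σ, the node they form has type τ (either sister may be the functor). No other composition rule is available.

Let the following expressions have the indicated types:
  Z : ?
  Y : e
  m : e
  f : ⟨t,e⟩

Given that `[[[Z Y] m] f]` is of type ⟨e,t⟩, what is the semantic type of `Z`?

⟨e,⟨e,⟨⟨t,e⟩,⟨e,t⟩⟩⟩⟩

[[[Z Y] m] f] is required to be ⟨e,t⟩. f : ⟨t,e⟩ cannot yield ⟨e,t⟩ as functor, so [[Z Y] m] : ⟨⟨t,e⟩,⟨e,t⟩⟩.
[[Z Y] m] is required to be ⟨⟨t,e⟩,⟨e,t⟩⟩. m : e cannot yield ⟨⟨t,e⟩,⟨e,t⟩⟩ as functor, so [Z Y] : ⟨e,⟨⟨t,e⟩,⟨e,t⟩⟩⟩.
[Z Y] is required to be ⟨e,⟨⟨t,e⟩,⟨e,t⟩⟩⟩. Y : e cannot yield ⟨e,⟨⟨t,e⟩,⟨e,t⟩⟩⟩ as functor, so Z : ⟨e,⟨e,⟨⟨t,e⟩,⟨e,t⟩⟩⟩⟩.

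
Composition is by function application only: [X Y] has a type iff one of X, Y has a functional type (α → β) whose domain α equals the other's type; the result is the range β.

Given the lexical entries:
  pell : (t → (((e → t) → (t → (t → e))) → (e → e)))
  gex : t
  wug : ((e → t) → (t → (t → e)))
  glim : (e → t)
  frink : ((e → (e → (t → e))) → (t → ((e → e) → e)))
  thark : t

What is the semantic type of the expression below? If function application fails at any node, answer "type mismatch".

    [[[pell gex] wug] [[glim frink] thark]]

type mismatch

[pell gex]: pell is (t → (((e → t) → (t → (t → e))) → (e → e))), gex is t; result (((e → t) → (t → (t → e))) → (e → e)).
[[pell gex] wug]: [pell gex] is (((e → t) → (t → (t → e))) → (e → e)), wug is ((e → t) → (t → (t → e))); result (e → e).
At [glim frink]: neither (e → t) nor ((e → (e → (t → e))) → (t → ((e → e) → e))) can take the other as argument; the node is ill-typed.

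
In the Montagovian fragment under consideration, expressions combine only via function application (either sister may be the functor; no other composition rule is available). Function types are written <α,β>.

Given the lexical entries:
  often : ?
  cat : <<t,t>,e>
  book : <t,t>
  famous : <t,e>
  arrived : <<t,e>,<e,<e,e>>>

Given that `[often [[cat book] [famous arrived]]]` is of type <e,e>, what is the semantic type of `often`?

[often [[cat book] [famous arrived]]] must have type <e,e>. The sister [[cat book] [famous arrived]] has type <e,e>; that is not a function onto <e,e>, so often must be the functor, of type <<e,e>,<e,e>>.

<<e,e>,<e,e>>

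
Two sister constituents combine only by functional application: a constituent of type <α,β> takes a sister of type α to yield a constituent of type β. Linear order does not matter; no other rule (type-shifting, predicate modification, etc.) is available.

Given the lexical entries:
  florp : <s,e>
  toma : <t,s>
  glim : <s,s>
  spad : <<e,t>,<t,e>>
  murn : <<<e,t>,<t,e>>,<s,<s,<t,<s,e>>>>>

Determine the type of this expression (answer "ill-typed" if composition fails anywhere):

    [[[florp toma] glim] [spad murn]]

[florp toma]: <s,e> and <t,s> cannot combine by function application — type clash.

ill-typed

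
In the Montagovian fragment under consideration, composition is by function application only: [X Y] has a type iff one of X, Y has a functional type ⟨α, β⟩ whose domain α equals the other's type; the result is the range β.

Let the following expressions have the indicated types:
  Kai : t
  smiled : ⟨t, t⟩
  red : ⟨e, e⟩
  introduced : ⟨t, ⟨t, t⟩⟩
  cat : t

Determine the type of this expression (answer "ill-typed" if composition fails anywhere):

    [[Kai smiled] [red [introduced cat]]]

At [Kai smiled], smiled : ⟨t, t⟩ takes Kai : t, giving t.
At [introduced cat], introduced : ⟨t, ⟨t, t⟩⟩ takes cat : t, giving ⟨t, t⟩.
[red [introduced cat]]: ⟨e, e⟩ and ⟨t, t⟩ cannot combine by function application — type clash.

ill-typed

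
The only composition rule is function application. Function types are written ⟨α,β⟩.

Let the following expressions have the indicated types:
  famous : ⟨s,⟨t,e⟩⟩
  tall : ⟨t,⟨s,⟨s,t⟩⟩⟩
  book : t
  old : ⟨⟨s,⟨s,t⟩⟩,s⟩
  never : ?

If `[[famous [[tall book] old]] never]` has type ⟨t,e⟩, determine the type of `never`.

[[famous [[tall book] old]] never] must have type ⟨t,e⟩. The sister [famous [[tall book] old]] has type ⟨t,e⟩; that is not a function onto ⟨t,e⟩, so never must be the functor, of type ⟨⟨t,e⟩,⟨t,e⟩⟩.

⟨⟨t,e⟩,⟨t,e⟩⟩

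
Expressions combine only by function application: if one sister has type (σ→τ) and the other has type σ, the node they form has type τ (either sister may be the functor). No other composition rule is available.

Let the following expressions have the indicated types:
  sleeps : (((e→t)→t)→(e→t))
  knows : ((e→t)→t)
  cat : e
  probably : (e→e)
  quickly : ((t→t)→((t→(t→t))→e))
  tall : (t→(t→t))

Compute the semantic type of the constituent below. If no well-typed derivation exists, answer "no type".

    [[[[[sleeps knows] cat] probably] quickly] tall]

no type

[sleeps knows] — sleeps of type (((e→t)→t)→(e→t)) combines with knows of type ((e→t)→t): type (e→t).
[[sleeps knows] cat] — [sleeps knows] of type (e→t) combines with cat of type e: type t.
[[[sleeps knows] cat] probably]: t with (e→e) — neither is a function whose domain matches the other; composition fails here.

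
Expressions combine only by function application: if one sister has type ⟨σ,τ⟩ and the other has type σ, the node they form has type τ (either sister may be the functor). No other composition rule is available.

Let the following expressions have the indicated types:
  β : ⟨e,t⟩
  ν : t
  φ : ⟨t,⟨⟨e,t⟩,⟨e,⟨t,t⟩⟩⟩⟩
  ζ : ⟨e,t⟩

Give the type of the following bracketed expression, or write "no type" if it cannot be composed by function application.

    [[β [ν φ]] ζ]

At [ν φ], φ : ⟨t,⟨⟨e,t⟩,⟨e,⟨t,t⟩⟩⟩⟩ takes ν : t, giving ⟨⟨e,t⟩,⟨e,⟨t,t⟩⟩⟩.
At [β [ν φ]], [ν φ] : ⟨⟨e,t⟩,⟨e,⟨t,t⟩⟩⟩ takes β : ⟨e,t⟩, giving ⟨e,⟨t,t⟩⟩.
At [[β [ν φ]] ζ]: neither ⟨e,⟨t,t⟩⟩ nor ⟨e,t⟩ can take the other as argument; the node is ill-typed.

no type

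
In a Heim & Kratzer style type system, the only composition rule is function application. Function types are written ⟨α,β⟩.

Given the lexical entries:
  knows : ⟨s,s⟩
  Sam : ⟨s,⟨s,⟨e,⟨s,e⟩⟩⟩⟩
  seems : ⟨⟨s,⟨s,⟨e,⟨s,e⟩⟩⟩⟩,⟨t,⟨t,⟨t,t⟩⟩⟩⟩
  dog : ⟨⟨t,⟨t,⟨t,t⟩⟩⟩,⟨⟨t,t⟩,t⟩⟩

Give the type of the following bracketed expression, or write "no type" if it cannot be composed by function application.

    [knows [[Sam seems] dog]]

no type

[Sam seems]: seems is ⟨⟨s,⟨s,⟨e,⟨s,e⟩⟩⟩⟩,⟨t,⟨t,⟨t,t⟩⟩⟩⟩, Sam is ⟨s,⟨s,⟨e,⟨s,e⟩⟩⟩⟩; result ⟨t,⟨t,⟨t,t⟩⟩⟩.
[[Sam seems] dog]: dog is ⟨⟨t,⟨t,⟨t,t⟩⟩⟩,⟨⟨t,t⟩,t⟩⟩, [Sam seems] is ⟨t,⟨t,⟨t,t⟩⟩⟩; result ⟨⟨t,t⟩,t⟩.
[knows [[Sam seems] dog]]: ⟨s,s⟩ with ⟨⟨t,t⟩,t⟩ — neither is a function whose domain matches the other; composition fails here.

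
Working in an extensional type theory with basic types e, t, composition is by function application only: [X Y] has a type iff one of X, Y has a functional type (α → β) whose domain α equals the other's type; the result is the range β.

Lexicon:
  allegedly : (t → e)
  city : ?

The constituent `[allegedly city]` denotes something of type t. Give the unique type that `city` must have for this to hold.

((t → e) → t)

[allegedly city] is required to be t. allegedly : (t → e) cannot yield t as functor, so city : ((t → e) → t).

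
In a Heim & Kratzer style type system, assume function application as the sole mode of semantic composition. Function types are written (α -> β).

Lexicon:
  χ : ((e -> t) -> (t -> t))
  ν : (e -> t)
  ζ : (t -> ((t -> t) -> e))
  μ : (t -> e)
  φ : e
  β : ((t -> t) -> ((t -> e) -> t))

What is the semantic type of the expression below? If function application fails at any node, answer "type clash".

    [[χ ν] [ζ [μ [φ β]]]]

[χ ν] — χ of type ((e -> t) -> (t -> t)) combines with ν of type (e -> t): type (t -> t).
At [φ β]: neither e nor ((t -> t) -> ((t -> e) -> t)) can take the other as argument; the node is ill-typed.

type clash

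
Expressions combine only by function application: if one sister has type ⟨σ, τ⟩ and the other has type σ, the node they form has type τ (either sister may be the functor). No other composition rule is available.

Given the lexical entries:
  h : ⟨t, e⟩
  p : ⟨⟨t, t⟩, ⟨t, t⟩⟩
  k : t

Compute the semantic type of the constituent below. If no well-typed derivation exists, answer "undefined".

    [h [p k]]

[p k]: ⟨⟨t, t⟩, ⟨t, t⟩⟩ and t cannot combine by function application — type clash.

undefined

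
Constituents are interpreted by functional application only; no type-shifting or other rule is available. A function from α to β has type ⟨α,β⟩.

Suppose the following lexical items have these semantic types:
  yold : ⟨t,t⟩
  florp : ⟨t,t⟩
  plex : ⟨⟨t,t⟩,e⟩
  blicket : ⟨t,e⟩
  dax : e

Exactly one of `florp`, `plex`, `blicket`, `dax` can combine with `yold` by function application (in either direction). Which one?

florp : ⟨t,t⟩ — no; yold wants t, and florp wants t.
plex — combines: plex : ⟨⟨t,t⟩,e⟩ takes yold : ⟨t,t⟩ as argument, giving e.
blicket : ⟨t,e⟩ — no; yold wants t, and blicket wants t.
dax : e — no; yold wants t, and dax wants nothing (atomic).

plex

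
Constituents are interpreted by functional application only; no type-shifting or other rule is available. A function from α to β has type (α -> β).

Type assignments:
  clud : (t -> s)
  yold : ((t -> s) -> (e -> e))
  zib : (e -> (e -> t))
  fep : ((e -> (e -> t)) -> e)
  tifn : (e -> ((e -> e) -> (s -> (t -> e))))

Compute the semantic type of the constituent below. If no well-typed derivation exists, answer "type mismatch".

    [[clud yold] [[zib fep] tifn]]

[clud yold] — yold of type ((t -> s) -> (e -> e)) combines with clud of type (t -> s): type (e -> e).
[zib fep] — fep of type ((e -> (e -> t)) -> e) combines with zib of type (e -> (e -> t)): type e.
[[zib fep] tifn] — tifn of type (e -> ((e -> e) -> (s -> (t -> e)))) combines with [zib fep] of type e: type ((e -> e) -> (s -> (t -> e))).
[[clud yold] [[zib fep] tifn]] — [[zib fep] tifn] of type ((e -> e) -> (s -> (t -> e))) combines with [clud yold] of type (e -> e): type (s -> (t -> e)).

(s -> (t -> e))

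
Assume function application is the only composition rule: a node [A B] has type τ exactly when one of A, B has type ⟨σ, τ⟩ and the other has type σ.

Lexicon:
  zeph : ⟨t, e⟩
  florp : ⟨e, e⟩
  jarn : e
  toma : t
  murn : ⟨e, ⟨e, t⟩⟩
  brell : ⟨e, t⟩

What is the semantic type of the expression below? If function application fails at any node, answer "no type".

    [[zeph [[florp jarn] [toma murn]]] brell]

[florp jarn]: ⟨e, e⟩ applied to e yields e.
At [toma murn]: neither t nor ⟨e, ⟨e, t⟩⟩ can take the other as argument; the node is ill-typed.

no type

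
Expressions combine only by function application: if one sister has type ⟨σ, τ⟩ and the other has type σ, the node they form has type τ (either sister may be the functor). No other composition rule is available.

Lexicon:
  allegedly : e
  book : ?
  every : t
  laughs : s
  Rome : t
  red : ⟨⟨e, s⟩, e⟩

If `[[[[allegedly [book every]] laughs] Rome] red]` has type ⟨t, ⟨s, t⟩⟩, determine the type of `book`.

⟨t, ⟨e, ⟨s, ⟨t, ⟨⟨⟨e, s⟩, e⟩, ⟨t, ⟨s, t⟩⟩⟩⟩⟩⟩⟩

[[[[allegedly [book every]] laughs] Rome] red] must have type ⟨t, ⟨s, t⟩⟩. The sister red has type ⟨⟨e, s⟩, e⟩; that is not a function onto ⟨t, ⟨s, t⟩⟩, so [[[allegedly [book every]] laughs] Rome] must be the functor, of type ⟨⟨⟨e, s⟩, e⟩, ⟨t, ⟨s, t⟩⟩⟩.
[[[allegedly [book every]] laughs] Rome] must have type ⟨⟨⟨e, s⟩, e⟩, ⟨t, ⟨s, t⟩⟩⟩. The sister Rome has type t; that is not a function onto ⟨⟨⟨e, s⟩, e⟩, ⟨t, ⟨s, t⟩⟩⟩, so [[allegedly [book every]] laughs] must be the functor, of type ⟨t, ⟨⟨⟨e, s⟩, e⟩, ⟨t, ⟨s, t⟩⟩⟩⟩.
[[allegedly [book every]] laughs] must have type ⟨t, ⟨⟨⟨e, s⟩, e⟩, ⟨t, ⟨s, t⟩⟩⟩⟩. The sister laughs has type s; that is not a function onto ⟨t, ⟨⟨⟨e, s⟩, e⟩, ⟨t, ⟨s, t⟩⟩⟩⟩, so [allegedly [book every]] must be the functor, of type ⟨s, ⟨t, ⟨⟨⟨e, s⟩, e⟩, ⟨t, ⟨s, t⟩⟩⟩⟩⟩.
[allegedly [book every]] must have type ⟨s, ⟨t, ⟨⟨⟨e, s⟩, e⟩, ⟨t, ⟨s, t⟩⟩⟩⟩⟩. The sister allegedly has type e; that is not a function onto ⟨s, ⟨t, ⟨⟨⟨e, s⟩, e⟩, ⟨t, ⟨s, t⟩⟩⟩⟩⟩, so [book every] must be the functor, of type ⟨e, ⟨s, ⟨t, ⟨⟨⟨e, s⟩, e⟩, ⟨t, ⟨s, t⟩⟩⟩⟩⟩⟩.
[book every] must have type ⟨e, ⟨s, ⟨t, ⟨⟨⟨e, s⟩, e⟩, ⟨t, ⟨s, t⟩⟩⟩⟩⟩⟩. The sister every has type t; that is not a function onto ⟨e, ⟨s, ⟨t, ⟨⟨⟨e, s⟩, e⟩, ⟨t, ⟨s, t⟩⟩⟩⟩⟩⟩, so book must be the functor, of type ⟨t, ⟨e, ⟨s, ⟨t, ⟨⟨⟨e, s⟩, e⟩, ⟨t, ⟨s, t⟩⟩⟩⟩⟩⟩⟩.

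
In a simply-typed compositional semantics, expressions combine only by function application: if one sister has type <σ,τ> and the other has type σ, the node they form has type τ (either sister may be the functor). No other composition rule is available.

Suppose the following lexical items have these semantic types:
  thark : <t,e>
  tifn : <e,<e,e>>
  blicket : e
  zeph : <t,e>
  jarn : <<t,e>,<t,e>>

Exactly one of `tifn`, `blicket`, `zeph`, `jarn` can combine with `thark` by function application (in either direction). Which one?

jarn

tifn : <e,<e,e>> — does not combine with thark.
blicket : e — does not combine with thark.
zeph : <t,e> — does not combine with thark.
jarn — combines: jarn : <<t,e>,<t,e>> takes thark : <t,e> as argument, giving <t,e>.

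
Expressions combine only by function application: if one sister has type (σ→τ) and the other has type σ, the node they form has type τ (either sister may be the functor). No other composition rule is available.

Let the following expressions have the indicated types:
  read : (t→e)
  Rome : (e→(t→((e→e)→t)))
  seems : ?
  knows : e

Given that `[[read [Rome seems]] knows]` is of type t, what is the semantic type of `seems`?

For [[read [Rome seems]] knows] to have type t with knows of type e, [read [Rome seems]] must be the function: [read [Rome seems]] : (e→t).
For [read [Rome seems]] to have type (e→t) with read of type (t→e), [Rome seems] must be the function: [Rome seems] : ((t→e)→(e→t)).
For [Rome seems] to have type ((t→e)→(e→t)) with Rome of type (e→(t→((e→e)→t))), seems must be the function: seems : ((e→(t→((e→e)→t)))→((t→e)→(e→t))).

((e→(t→((e→e)→t)))→((t→e)→(e→t)))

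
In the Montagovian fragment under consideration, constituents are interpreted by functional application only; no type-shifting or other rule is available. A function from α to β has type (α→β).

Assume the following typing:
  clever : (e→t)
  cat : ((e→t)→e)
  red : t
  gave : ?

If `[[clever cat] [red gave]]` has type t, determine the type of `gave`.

[[clever cat] [red gave]] is required to be t. [clever cat] : e cannot yield t as functor, so [red gave] : (e→t).
[red gave] is required to be (e→t). red : t cannot yield (e→t) as functor, so gave : (t→(e→t)).

(t→(e→t))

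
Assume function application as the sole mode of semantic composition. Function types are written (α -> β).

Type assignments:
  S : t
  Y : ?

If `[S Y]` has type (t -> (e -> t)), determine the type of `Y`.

(t -> (t -> (e -> t)))

[S Y] must have type (t -> (e -> t)). The sister S has type t; that is not a function onto (t -> (e -> t)), so Y must be the functor, of type (t -> (t -> (e -> t))).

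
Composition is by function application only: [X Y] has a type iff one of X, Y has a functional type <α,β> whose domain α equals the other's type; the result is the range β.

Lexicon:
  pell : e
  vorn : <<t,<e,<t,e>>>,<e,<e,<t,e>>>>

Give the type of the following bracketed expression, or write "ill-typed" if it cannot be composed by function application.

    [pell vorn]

ill-typed

[pell vorn]: e and <<t,<e,<t,e>>>,<e,<e,<t,e>>>> cannot combine by function application — type clash.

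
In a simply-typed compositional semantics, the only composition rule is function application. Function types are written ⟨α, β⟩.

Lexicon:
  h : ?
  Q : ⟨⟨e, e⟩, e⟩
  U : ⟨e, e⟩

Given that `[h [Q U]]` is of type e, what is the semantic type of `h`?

For [h [Q U]] to have type e with [Q U] of type e, h must be the function: h : ⟨e, e⟩.

⟨e, e⟩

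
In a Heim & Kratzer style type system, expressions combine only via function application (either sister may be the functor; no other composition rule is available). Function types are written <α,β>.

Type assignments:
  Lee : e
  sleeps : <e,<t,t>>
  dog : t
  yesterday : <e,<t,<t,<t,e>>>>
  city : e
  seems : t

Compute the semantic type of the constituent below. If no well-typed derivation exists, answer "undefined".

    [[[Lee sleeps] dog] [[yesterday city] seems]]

At [Lee sleeps], sleeps : <e,<t,t>> takes Lee : e, giving <t,t>.
At [[Lee sleeps] dog], [Lee sleeps] : <t,t> takes dog : t, giving t.
At [yesterday city], yesterday : <e,<t,<t,<t,e>>>> takes city : e, giving <t,<t,<t,e>>>.
At [[yesterday city] seems], [yesterday city] : <t,<t,<t,e>>> takes seems : t, giving <t,<t,e>>.
At [[[Lee sleeps] dog] [[yesterday city] seems]], [[yesterday city] seems] : <t,<t,e>> takes [[Lee sleeps] dog] : t, giving <t,e>.

<t,e>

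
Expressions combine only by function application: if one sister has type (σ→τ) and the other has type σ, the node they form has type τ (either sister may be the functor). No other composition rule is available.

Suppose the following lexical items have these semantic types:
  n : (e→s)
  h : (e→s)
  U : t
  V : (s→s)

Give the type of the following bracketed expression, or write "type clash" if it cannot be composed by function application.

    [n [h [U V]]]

type clash

[U V]: t with (s→s) — neither is a function whose domain matches the other; composition fails here.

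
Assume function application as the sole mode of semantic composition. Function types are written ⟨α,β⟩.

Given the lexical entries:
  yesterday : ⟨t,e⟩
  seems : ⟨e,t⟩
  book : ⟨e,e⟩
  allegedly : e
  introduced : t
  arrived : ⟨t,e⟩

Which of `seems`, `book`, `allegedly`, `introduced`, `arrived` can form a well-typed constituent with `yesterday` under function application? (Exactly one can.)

seems : ⟨e,t⟩ — no; yesterday wants t, and seems wants e.
book : ⟨e,e⟩ — no; yesterday wants t, and book wants e.
allegedly : e — no; yesterday wants t, and allegedly wants nothing (atomic).
introduced — combines: yesterday : ⟨t,e⟩ takes introduced : t as argument, giving e.
arrived : ⟨t,e⟩ — no; yesterday wants t, and arrived wants t.

introduced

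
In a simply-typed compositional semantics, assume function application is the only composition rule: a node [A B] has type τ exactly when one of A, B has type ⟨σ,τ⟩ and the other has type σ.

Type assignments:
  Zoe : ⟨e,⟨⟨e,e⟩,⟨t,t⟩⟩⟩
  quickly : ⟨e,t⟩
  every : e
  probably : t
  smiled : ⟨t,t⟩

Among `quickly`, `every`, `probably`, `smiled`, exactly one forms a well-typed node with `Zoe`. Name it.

every

quickly : ⟨e,t⟩ — does not combine with Zoe.
every — combines: Zoe : ⟨e,⟨⟨e,e⟩,⟨t,t⟩⟩⟩ takes every : e as argument, giving ⟨⟨e,e⟩,⟨t,t⟩⟩.
probably : t — does not combine with Zoe.
smiled : ⟨t,t⟩ — does not combine with Zoe.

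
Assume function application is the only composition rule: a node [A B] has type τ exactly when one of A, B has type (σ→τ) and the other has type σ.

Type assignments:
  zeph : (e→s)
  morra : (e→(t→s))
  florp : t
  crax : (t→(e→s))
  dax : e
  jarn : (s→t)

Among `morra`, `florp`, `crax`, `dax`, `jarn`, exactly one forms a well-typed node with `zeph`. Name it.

morra : (e→(t→s)) — neither side's domain matches the other.
florp : t — neither side's domain matches the other.
crax : (t→(e→s)) — neither side's domain matches the other.
dax — combines: zeph : (e→s) takes dax : e as argument, giving s.
jarn : (s→t) — neither side's domain matches the other.

dax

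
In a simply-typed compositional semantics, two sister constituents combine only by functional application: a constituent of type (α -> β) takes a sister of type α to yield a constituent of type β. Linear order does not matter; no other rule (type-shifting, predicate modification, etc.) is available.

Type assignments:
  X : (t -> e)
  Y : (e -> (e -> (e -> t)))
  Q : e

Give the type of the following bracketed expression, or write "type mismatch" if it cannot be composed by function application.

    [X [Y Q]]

type mismatch

[Y Q]: Y is (e -> (e -> (e -> t))), Q is e; result (e -> (e -> t)).
[X [Y Q]]: (t -> e) and (e -> (e -> t)) cannot combine by function application — type clash.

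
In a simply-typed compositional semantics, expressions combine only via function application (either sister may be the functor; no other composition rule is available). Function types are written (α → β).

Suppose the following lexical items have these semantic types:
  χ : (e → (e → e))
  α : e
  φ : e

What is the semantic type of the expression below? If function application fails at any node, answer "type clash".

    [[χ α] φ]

e

[χ α]: χ is (e → (e → e)), α is e; result (e → e).
[[χ α] φ]: [χ α] is (e → e), φ is e; result e.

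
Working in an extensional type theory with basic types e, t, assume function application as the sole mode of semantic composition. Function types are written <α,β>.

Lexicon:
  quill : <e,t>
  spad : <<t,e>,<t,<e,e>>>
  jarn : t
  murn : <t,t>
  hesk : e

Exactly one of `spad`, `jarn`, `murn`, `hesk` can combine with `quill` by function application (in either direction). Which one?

hesk

spad : <<t,e>,<t,<e,e>>> — no; quill wants e, and spad wants <t,e>.
jarn : t — no; quill wants e, and jarn wants nothing (atomic).
murn : <t,t> — no; quill wants e, and murn wants t.
hesk — combines: quill : <e,t> takes hesk : e as argument, giving t.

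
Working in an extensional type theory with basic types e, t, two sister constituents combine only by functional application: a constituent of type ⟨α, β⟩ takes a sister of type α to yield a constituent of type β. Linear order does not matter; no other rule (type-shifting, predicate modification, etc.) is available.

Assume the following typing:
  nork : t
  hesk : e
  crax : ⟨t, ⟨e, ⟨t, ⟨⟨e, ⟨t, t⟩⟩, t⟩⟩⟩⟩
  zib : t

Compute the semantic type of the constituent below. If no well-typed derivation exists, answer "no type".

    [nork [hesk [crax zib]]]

⟨⟨e, ⟨t, t⟩⟩, t⟩

[crax zib]: crax is ⟨t, ⟨e, ⟨t, ⟨⟨e, ⟨t, t⟩⟩, t⟩⟩⟩⟩, zib is t; result ⟨e, ⟨t, ⟨⟨e, ⟨t, t⟩⟩, t⟩⟩⟩.
[hesk [crax zib]]: [crax zib] is ⟨e, ⟨t, ⟨⟨e, ⟨t, t⟩⟩, t⟩⟩⟩, hesk is e; result ⟨t, ⟨⟨e, ⟨t, t⟩⟩, t⟩⟩.
[nork [hesk [crax zib]]]: [hesk [crax zib]] is ⟨t, ⟨⟨e, ⟨t, t⟩⟩, t⟩⟩, nork is t; result ⟨⟨e, ⟨t, t⟩⟩, t⟩.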